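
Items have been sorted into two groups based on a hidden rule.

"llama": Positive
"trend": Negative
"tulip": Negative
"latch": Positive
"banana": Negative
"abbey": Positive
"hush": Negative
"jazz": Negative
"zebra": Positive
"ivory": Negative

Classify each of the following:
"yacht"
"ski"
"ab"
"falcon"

All 'Positive' examples share one property — odd length AND contains 'a' — and every 'Negative' example lacks it.

Positive, Negative, Negative, Negative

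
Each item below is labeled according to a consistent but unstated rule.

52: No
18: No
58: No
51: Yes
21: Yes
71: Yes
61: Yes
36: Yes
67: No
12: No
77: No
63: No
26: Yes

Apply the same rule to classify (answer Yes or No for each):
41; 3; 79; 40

Yes, No, No, No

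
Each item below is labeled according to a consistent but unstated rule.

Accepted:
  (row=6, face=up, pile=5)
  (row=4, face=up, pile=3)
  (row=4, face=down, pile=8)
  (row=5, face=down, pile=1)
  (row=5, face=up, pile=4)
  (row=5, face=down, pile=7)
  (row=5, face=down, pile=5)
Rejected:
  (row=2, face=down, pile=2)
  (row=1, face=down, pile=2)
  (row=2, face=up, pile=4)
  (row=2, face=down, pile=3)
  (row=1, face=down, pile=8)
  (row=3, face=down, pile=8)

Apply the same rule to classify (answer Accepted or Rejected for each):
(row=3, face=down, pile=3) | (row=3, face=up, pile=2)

Rejected, Rejected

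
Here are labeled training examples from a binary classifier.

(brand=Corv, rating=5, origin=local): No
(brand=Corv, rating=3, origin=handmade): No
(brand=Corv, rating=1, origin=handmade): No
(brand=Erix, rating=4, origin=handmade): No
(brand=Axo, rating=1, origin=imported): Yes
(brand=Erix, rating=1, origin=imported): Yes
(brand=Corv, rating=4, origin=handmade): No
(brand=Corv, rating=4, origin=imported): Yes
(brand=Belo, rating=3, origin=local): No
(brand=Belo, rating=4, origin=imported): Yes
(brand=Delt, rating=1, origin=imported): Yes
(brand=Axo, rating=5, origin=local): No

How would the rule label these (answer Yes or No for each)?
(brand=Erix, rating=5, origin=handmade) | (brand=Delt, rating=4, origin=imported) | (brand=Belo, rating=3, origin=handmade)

No, Yes, No

Rule: origin is imported. This holds for each 'Yes' example and fails for each 'No' one.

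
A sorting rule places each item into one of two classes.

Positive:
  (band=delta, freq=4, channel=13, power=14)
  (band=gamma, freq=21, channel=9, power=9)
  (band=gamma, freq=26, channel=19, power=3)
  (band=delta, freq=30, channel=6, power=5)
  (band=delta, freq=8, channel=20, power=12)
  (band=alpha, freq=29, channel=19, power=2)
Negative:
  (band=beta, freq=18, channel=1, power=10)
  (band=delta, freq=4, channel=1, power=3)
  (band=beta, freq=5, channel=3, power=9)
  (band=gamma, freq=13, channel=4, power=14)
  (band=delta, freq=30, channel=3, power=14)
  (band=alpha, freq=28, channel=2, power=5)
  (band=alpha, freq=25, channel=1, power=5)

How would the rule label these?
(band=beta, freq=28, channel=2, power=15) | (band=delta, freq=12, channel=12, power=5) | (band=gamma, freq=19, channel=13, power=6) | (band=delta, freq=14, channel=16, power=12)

Negative, Positive, Positive, Positive

All 'Positive' examples share one property — channel ≥ 6 — and every 'Negative' example lacks it.
(band=beta, freq=28, channel=2, power=15): Negative (channel = 2). (band=delta, freq=12, channel=12, power=5): Positive (channel = 12). (band=gamma, freq=19, channel=13, power=6): Positive (channel = 13). (band=delta, freq=14, channel=16, power=12): Positive (channel = 16).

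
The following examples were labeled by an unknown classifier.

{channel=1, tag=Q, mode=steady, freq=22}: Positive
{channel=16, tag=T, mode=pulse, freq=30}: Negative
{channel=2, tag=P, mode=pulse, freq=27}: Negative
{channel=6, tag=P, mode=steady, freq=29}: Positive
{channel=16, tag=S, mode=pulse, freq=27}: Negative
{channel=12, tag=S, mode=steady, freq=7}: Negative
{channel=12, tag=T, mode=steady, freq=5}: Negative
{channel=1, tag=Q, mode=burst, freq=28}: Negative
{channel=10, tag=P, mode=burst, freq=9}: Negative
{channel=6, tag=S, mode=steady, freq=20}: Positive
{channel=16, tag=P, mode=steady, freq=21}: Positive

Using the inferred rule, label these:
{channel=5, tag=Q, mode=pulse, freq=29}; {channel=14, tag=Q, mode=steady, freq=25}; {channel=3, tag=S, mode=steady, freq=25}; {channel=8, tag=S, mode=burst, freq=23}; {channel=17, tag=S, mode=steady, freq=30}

All 'Positive' examples share one property — mode is steady AND freq ≥ 9 — and every 'Negative' example lacks it.
{channel=5, tag=Q, mode=pulse, freq=29}: Negative (mode is pulse, freq = 29).
{channel=14, tag=Q, mode=steady, freq=25}: Positive (mode is steady, freq = 25).
{channel=3, tag=S, mode=steady, freq=25}: Positive (mode is steady, freq = 25).
{channel=8, tag=S, mode=burst, freq=23}: Negative (mode is burst, freq = 23).
{channel=17, tag=S, mode=steady, freq=30}: Positive (mode is steady, freq = 30).

Negative, Positive, Positive, Negative, Positive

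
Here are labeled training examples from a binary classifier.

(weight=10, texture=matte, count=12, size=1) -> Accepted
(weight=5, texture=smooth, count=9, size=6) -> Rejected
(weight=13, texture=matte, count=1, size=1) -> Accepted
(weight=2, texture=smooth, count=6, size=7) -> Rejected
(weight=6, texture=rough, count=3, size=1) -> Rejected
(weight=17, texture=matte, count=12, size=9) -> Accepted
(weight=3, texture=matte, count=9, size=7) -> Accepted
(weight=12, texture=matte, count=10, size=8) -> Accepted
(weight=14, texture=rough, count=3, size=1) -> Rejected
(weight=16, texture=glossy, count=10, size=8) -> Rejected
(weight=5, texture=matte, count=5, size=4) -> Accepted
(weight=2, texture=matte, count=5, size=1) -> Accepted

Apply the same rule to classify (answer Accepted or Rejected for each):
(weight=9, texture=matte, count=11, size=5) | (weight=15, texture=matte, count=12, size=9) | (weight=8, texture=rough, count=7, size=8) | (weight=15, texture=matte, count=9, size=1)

One predicate separates the groups cleanly: texture is matte.
(weight=9, texture=matte, count=11, size=5): Accepted (texture is matte).
(weight=15, texture=matte, count=12, size=9): Accepted (texture is matte).
(weight=8, texture=rough, count=7, size=8): Rejected (texture is rough).
(weight=15, texture=matte, count=9, size=1): Accepted (texture is matte).

Accepted, Accepted, Rejected, Accepted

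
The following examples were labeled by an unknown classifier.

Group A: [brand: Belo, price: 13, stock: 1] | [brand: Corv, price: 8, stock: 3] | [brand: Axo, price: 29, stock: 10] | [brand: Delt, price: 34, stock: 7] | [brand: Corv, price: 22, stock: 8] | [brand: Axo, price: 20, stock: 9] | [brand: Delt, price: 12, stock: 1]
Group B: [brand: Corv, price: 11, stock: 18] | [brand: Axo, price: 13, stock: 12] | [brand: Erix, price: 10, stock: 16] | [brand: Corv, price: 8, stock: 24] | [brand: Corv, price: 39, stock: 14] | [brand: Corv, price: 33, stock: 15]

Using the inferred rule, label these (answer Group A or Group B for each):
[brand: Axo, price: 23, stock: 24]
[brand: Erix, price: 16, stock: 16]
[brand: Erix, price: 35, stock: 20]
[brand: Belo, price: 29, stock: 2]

Group B, Group B, Group B, Group A

The distinguishing property — stock ≤ 10 — holds for all the 'Group A' cases and none of the 'Group B' cases.
[brand: Axo, price: 23, stock: 24] — stock = 24, hence Group B.
[brand: Erix, price: 16, stock: 16] — stock = 16, hence Group B.
[brand: Erix, price: 35, stock: 20] — stock = 20, hence Group B.
[brand: Belo, price: 29, stock: 2] — stock = 2, hence Group A.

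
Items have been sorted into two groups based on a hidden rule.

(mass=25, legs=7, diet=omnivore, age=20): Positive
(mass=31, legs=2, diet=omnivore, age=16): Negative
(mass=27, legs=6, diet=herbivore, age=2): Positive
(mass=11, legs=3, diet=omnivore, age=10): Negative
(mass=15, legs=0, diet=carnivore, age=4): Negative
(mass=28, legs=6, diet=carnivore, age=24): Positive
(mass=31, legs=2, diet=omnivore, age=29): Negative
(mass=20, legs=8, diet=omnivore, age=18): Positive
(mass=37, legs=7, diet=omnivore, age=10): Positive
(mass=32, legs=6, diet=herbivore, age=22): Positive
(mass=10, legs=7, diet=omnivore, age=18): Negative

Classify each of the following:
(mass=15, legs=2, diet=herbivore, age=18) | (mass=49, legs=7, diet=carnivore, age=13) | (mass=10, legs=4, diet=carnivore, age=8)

The common property of the 'Positive' items is: mass ≥ 11 AND legs ≥ 6. No 'Negative' item has it.
(mass=15, legs=2, diet=herbivore, age=18): mass = 15, legs = 2 — does not pass, so Negative.
(mass=49, legs=7, diet=carnivore, age=13): mass = 49, legs = 7 — checks out, so Positive.
(mass=10, legs=4, diet=carnivore, age=8): mass = 10, legs = 4 — does not pass, so Negative.

Negative, Positive, Negative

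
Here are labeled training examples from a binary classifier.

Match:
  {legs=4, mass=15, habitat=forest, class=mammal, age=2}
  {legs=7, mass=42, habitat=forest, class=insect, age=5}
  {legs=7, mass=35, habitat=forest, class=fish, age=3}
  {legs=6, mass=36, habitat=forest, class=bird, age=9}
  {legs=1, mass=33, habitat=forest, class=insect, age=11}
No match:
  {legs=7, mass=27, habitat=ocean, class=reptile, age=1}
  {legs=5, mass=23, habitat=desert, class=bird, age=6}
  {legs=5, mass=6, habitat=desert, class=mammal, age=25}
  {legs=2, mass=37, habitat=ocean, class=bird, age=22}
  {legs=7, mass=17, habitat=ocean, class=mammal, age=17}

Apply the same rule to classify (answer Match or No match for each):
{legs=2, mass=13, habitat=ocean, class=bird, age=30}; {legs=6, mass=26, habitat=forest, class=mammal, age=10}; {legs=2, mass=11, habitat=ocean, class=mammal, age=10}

No match, Match, No match

The pattern is that an item is 'Match' exactly when: habitat is forest.
{legs=2, mass=13, habitat=ocean, class=bird, age=30}: habitat is ocean, fails this test → No match.
{legs=6, mass=26, habitat=forest, class=mammal, age=10}: habitat is forest, passes → Match.
{legs=2, mass=11, habitat=ocean, class=mammal, age=10}: habitat is ocean, fails this test → No match.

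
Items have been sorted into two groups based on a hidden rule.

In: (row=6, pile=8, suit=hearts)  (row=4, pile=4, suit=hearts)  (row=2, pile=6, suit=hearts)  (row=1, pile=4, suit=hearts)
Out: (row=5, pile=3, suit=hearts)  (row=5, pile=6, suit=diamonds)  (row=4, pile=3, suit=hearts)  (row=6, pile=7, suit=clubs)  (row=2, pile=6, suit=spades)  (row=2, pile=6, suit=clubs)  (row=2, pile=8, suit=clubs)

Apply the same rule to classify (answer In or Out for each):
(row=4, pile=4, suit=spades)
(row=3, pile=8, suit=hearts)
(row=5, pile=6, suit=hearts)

All 'In' examples share one property — suit is hearts AND pile ≥ 4 — and every 'Out' example lacks it.
(row=4, pile=4, suit=spades): suit is spades, pile = 4 — fails this test, so Out.
(row=3, pile=8, suit=hearts): suit is hearts, pile = 8 — meets the rule, so In.
(row=5, pile=6, suit=hearts): suit is hearts, pile = 6 — meets the rule, so In.

Out, In, In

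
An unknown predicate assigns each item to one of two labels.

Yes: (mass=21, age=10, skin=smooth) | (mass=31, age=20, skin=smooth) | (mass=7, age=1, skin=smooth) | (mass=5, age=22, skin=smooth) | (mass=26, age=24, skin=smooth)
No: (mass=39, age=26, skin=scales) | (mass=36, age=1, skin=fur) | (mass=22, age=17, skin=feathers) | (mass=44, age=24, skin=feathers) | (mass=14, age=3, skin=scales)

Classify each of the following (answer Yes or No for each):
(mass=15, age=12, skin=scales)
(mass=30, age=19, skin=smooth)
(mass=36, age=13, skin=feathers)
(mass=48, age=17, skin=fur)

No, Yes, No, No

Rule: skin is smooth. This holds for each 'Yes' example and fails for each 'No' one.
(mass=15, age=12, skin=scales): skin is scales — does not fit, so No.
(mass=30, age=19, skin=smooth): skin is smooth — matches, so Yes.
(mass=36, age=13, skin=feathers): skin is feathers — does not fit, so No.
(mass=48, age=17, skin=fur): skin is fur — does not fit, so No.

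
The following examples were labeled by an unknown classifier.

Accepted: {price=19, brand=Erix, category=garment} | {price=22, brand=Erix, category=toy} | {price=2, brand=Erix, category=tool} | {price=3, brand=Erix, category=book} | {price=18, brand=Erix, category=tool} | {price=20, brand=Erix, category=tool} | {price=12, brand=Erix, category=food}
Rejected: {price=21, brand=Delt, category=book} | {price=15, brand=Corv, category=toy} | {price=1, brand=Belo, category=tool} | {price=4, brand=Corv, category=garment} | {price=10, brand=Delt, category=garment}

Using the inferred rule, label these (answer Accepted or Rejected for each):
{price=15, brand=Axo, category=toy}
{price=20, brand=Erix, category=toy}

Rejected, Accepted

The rule appears to be: brand is Erix.
Rejected: {price=15, brand=Axo, category=toy}, since brand is Axo. Accepted: {price=20, brand=Erix, category=toy}, since brand is Erix.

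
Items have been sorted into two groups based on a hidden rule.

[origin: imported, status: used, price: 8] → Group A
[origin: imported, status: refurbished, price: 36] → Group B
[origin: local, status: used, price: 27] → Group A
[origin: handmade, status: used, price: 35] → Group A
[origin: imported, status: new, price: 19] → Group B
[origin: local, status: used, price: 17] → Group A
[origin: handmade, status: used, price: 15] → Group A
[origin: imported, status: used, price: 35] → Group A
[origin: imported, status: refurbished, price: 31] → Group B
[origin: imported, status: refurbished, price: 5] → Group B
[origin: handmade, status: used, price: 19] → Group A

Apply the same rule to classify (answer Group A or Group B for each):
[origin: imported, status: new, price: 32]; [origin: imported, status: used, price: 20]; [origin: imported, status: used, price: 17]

Looking at the examples, the only property every 'Group A' case has and every 'Group B' case lacks is: status is used.
[origin: imported, status: new, price: 32]: status is new, lacks this property → Group B.
[origin: imported, status: used, price: 20]: status is used, checks out → Group A.
[origin: imported, status: used, price: 17]: status is used, checks out → Group A.

Group B, Group A, Group A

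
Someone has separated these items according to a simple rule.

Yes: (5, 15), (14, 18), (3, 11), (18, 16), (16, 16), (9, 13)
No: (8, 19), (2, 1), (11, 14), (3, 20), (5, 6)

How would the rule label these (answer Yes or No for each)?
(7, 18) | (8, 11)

Looking at the examples, the only property every 'Yes' case has and every 'No' case lacks is: sum is even.
(7, 18): No (7+18 = 25). (8, 11): No (8+11 = 19).

No, No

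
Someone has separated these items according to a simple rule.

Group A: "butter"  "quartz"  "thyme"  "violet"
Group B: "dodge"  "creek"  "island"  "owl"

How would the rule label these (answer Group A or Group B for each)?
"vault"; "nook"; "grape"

One predicate separates the groups cleanly: contains 't'.

Group A, Group B, Group B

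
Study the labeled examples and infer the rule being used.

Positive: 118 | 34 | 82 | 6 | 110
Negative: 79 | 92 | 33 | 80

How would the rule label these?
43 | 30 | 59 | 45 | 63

Negative, Positive, Negative, Negative, Negative

The classifier is using: ≡ 2 (mod 4).
43: 43 mod 4 = 3, doesn't qualify → Negative.
30: 30 mod 4 = 2, has this property → Positive.
59: 59 mod 4 = 3, doesn't qualify → Negative.
45: 45 mod 4 = 1, doesn't qualify → Negative.
63: 63 mod 4 = 3, doesn't qualify → Negative.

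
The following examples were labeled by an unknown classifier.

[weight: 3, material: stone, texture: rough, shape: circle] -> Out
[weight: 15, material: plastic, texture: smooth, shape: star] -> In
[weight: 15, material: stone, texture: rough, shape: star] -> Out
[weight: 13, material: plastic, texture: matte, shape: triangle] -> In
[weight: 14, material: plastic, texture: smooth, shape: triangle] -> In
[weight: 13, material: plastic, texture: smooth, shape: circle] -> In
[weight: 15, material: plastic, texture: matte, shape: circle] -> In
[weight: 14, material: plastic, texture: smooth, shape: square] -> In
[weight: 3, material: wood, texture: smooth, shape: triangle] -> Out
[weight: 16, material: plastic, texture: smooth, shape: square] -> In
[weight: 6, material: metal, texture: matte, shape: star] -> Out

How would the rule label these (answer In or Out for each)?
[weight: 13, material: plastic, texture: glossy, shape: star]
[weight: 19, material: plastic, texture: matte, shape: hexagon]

In, In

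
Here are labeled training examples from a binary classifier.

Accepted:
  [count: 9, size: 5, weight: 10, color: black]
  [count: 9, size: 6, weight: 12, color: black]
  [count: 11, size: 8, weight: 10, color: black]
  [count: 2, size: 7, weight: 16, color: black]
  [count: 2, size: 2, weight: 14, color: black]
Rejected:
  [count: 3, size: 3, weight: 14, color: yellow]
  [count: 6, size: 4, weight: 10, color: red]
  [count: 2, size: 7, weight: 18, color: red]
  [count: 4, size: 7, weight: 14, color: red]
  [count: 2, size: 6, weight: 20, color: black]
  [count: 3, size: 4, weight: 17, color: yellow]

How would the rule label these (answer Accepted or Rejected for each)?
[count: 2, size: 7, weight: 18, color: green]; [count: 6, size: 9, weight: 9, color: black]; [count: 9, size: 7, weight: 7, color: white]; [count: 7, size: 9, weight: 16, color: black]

Rejected, Accepted, Rejected, Accepted

The rule appears to be: color is black AND weight ≤ 16.
[count: 2, size: 7, weight: 18, color: green]: Rejected (color is green, weight = 18).
[count: 6, size: 9, weight: 9, color: black]: Accepted (color is black, weight = 9).
[count: 9, size: 7, weight: 7, color: white]: Rejected (color is white, weight = 7).
[count: 7, size: 9, weight: 16, color: black]: Accepted (color is black, weight = 16).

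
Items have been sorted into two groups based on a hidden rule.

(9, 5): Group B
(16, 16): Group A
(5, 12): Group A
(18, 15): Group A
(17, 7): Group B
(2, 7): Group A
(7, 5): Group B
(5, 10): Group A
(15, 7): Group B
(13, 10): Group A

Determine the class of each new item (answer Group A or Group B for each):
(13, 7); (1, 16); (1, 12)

The pattern is that an item is 'Group A' exactly when: product is even.
(13, 7): 13·7 = 91 — fails this test, so Group B.
(1, 16): 1·16 = 16 — qualifies, so Group A.
(1, 12): 1·12 = 12 — qualifies, so Group A.

Group B, Group A, Group A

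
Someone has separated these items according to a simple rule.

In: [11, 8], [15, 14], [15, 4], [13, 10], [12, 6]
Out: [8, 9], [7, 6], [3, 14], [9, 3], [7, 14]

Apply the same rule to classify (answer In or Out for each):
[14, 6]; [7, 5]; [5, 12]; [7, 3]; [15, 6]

A rule that fits every label: first ≥ 10 — true of each 'In' example, false of each 'Out' one.
In: [14, 6], since first 14. Out: [7, 5], since first 7. Out: [5, 12], since first 5. Out: [7, 3], since first 7. In: [15, 6], since first 15.

In, Out, Out, Out, In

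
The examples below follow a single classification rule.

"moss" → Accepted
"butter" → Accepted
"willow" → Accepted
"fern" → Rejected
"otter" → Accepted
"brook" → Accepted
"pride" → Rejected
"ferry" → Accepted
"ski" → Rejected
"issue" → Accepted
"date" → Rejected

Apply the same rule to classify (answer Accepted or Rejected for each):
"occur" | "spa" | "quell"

The pattern is that an item is 'Accepted' exactly when: has a double letter.
"occur" → 'cc' doubled → Accepted. "spa" → no doubled letter → Rejected. "quell" → 'll' doubled → Accepted.

Accepted, Rejected, Accepted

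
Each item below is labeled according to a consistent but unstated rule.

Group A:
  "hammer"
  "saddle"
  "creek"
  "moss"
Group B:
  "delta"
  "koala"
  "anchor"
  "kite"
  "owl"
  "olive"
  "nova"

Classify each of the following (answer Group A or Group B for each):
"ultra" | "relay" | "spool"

The rule appears to be: has a double letter.
"ultra" — no doubled letter, hence Group B. "relay" — no doubled letter, hence Group B. "spool" — 'oo' doubled, hence Group A.

Group B, Group B, Group A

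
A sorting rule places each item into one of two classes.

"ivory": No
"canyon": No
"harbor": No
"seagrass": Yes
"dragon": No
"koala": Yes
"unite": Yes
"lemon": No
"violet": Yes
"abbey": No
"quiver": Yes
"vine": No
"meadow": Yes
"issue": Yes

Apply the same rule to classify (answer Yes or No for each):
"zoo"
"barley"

The common property of the 'Yes' items is: has ≥ 3 vowels. No 'No' item has it.
"zoo": No (2 vowels). "barley": No (2 vowels).

No, No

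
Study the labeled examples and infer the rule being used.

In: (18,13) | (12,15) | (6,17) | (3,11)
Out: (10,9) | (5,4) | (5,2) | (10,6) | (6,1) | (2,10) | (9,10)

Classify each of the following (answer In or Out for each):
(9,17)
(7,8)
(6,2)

Rule: second ≥ 11. This holds for each 'In' example and fails for each 'Out' one.
(9,17): In (second 17). (7,8): Out (second 8). (6,2): Out (second 2).

In, Out, Out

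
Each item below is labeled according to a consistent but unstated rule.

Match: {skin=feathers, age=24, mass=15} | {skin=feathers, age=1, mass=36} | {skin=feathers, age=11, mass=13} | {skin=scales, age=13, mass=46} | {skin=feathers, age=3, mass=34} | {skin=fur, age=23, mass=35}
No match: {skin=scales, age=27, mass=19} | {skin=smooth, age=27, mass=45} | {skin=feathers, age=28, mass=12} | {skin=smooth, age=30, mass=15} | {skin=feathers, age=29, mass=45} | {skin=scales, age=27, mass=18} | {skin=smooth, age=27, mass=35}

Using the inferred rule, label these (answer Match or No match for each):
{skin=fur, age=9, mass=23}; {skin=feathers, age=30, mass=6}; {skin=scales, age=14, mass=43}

Match, No match, Match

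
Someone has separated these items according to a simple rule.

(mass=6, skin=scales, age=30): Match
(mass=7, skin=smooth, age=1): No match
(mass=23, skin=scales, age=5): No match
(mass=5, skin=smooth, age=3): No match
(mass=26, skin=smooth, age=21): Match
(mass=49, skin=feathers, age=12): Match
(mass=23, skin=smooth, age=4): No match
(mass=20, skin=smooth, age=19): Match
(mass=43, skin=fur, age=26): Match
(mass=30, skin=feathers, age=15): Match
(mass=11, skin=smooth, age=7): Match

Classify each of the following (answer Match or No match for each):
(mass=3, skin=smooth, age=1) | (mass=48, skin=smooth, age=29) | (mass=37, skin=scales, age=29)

No match, Match, Match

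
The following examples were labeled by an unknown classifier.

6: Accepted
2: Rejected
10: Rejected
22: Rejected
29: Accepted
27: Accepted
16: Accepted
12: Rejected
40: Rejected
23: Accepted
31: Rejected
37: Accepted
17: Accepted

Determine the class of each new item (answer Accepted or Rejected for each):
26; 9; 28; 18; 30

Accepted, Accepted, Accepted, Accepted, Rejected

The pattern is that an item is 'Accepted' exactly when: digit sum ≥ 5.
26: digit sum 2+6 = 8, passes → Accepted. 9: digit sum 9, passes → Accepted. 28: digit sum 2+8 = 10, passes → Accepted. 18: digit sum 1+8 = 9, passes → Accepted. 30: digit sum 3+0 = 3, lacks this property → Rejected.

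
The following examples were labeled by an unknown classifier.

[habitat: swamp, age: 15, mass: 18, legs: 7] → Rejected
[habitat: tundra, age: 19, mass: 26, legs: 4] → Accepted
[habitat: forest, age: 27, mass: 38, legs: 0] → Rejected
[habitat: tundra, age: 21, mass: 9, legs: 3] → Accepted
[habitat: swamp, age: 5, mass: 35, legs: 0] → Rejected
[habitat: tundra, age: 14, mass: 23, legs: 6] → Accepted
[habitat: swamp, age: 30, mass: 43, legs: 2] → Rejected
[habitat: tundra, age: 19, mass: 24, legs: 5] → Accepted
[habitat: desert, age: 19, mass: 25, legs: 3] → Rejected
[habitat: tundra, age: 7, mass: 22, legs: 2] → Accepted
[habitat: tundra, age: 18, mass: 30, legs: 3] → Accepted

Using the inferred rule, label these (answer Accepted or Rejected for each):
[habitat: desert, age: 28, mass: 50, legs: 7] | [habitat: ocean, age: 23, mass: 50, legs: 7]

Rejected, Rejected

Looking at the examples, the only property every 'Accepted' case has and every 'Rejected' case lacks is: habitat is tundra.
[habitat: desert, age: 28, mass: 50, legs: 7]: habitat is desert — does not satisfy this, so Rejected. [habitat: ocean, age: 23, mass: 50, legs: 7]: habitat is ocean — does not satisfy this, so Rejected.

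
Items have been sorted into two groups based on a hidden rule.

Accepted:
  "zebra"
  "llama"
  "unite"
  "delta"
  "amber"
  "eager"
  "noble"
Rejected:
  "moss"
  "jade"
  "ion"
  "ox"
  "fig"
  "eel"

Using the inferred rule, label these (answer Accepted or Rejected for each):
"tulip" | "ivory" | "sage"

The pattern is that an item is 'Accepted' exactly when: length 5.

Accepted, Accepted, Rejected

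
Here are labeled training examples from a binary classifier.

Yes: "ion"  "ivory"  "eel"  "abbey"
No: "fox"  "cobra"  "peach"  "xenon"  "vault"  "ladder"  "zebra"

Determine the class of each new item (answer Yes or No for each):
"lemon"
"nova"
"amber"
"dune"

No, No, Yes, No

'Yes' ⟺ starts with a vowel.
No: "lemon", since starts with 'l'.
No: "nova", since starts with 'n'.
Yes: "amber", since starts with 'a'.
No: "dune", since starts with 'd'.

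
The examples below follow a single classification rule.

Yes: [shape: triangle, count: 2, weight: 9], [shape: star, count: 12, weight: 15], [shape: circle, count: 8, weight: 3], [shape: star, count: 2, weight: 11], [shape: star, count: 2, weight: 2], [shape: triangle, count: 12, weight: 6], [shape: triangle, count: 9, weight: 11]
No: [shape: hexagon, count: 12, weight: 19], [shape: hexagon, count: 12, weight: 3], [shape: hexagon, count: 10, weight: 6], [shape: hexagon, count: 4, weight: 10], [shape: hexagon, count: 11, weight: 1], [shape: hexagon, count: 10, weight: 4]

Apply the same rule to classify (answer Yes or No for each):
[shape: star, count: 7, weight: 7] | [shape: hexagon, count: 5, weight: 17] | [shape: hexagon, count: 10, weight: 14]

Yes, No, No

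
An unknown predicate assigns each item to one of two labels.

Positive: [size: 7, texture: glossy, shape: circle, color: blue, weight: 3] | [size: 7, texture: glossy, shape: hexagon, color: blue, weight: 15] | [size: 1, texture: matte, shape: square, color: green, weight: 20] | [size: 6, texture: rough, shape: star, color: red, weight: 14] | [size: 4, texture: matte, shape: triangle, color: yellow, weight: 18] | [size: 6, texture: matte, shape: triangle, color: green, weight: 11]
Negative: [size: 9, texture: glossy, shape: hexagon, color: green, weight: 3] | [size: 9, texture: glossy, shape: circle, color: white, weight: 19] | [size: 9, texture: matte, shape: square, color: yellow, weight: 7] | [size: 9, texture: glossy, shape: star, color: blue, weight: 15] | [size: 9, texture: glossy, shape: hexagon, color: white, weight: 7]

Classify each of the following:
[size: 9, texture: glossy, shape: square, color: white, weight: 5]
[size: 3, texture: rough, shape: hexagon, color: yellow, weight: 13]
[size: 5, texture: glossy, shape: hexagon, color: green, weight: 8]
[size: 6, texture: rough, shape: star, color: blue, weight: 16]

The distinguishing property — size ≤ 7 — holds for all the 'Positive' cases and none of the 'Negative' cases.
[size: 9, texture: glossy, shape: square, color: white, weight: 5]: Negative (size = 9). [size: 3, texture: rough, shape: hexagon, color: yellow, weight: 13]: Positive (size = 3). [size: 5, texture: glossy, shape: hexagon, color: green, weight: 8]: Positive (size = 5). [size: 6, texture: rough, shape: star, color: blue, weight: 16]: Positive (size = 6).

Negative, Positive, Positive, Positive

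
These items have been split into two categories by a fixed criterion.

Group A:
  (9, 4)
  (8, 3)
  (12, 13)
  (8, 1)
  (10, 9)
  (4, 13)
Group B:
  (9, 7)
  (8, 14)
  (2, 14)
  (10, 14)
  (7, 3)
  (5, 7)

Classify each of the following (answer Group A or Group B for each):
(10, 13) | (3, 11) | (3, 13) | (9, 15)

The common property of the 'Group A' items is: sum is odd. No 'Group B' item has it.
(10, 13) — 10+13 = 23, hence Group A.
(3, 11) — 3+11 = 14, hence Group B.
(3, 13) — 3+13 = 16, hence Group B.
(9, 15) — 9+15 = 24, hence Group B.

Group A, Group B, Group B, Group B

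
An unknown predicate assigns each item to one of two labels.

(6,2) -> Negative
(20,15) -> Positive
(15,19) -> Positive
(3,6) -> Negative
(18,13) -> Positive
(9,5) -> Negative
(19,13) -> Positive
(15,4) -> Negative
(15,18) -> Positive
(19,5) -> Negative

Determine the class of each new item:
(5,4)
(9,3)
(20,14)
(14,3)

Every 'Positive' example satisfies: sum ≥ 31. None of the 'Negative' examples do.
(5,4): Negative (5+4 = 9). (9,3): Negative (9+3 = 12). (20,14): Positive (20+14 = 34). (14,3): Negative (14+3 = 17).

Negative, Negative, Positive, Negative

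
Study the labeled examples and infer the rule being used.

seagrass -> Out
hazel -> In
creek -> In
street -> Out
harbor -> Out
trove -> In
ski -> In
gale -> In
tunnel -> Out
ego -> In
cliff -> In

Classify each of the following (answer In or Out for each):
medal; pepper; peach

Rule: length ≤ 5. This holds for each 'In' example and fails for each 'Out' one.

In, Out, In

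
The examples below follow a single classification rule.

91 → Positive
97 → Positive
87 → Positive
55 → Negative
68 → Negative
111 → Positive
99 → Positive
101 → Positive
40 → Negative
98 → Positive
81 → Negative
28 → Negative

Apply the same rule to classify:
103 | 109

Positive, Positive

The simplest hypothesis consistent with all the labels is: at least 87.
103: 103 ≥ 87 — matches, so Positive. 109: 109 ≥ 87 — matches, so Positive.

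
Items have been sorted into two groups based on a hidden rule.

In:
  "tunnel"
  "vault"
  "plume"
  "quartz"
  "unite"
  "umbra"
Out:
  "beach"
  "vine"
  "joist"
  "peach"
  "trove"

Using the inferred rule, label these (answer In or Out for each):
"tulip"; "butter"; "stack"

In, In, Out

Every 'In' example satisfies: contains 'u'. None of the 'Out' examples do.
"tulip": In (has 'u').
"butter": In (has 'u').
"stack": Out (no 'u').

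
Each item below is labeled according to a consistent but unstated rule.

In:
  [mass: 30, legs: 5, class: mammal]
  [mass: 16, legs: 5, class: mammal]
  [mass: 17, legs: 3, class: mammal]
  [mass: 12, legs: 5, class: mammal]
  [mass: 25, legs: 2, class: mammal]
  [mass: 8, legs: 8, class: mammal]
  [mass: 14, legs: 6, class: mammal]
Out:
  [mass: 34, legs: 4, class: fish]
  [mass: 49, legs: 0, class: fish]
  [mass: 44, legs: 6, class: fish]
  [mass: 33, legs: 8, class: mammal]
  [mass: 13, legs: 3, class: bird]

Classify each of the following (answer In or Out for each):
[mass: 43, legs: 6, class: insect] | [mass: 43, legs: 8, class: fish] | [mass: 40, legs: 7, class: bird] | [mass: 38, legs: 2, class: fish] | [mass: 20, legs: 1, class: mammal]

'In' ⟺ class is mammal AND mass ≤ 30.

Out, Out, Out, Out, In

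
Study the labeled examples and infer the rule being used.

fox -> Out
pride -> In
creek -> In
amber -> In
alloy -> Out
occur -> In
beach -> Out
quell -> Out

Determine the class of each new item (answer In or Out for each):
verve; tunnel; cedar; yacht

All 'In' examples share one property — contains 'r' — and every 'Out' example lacks it.
verve: In (has 'r'). tunnel: Out (no 'r'). cedar: In (has 'r'). yacht: Out (no 'r').

In, Out, In, Out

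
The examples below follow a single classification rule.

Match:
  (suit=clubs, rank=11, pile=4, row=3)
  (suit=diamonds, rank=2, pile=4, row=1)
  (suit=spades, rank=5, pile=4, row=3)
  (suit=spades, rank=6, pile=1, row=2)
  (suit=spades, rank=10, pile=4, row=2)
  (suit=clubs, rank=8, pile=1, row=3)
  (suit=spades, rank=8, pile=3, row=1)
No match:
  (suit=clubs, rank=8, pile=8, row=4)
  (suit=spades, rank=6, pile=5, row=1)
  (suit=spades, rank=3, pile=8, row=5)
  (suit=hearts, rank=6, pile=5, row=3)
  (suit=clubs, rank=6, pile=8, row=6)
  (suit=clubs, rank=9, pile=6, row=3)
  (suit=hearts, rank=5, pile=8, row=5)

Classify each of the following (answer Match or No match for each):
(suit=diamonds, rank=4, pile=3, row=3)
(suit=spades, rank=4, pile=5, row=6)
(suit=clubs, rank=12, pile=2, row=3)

Match, No match, Match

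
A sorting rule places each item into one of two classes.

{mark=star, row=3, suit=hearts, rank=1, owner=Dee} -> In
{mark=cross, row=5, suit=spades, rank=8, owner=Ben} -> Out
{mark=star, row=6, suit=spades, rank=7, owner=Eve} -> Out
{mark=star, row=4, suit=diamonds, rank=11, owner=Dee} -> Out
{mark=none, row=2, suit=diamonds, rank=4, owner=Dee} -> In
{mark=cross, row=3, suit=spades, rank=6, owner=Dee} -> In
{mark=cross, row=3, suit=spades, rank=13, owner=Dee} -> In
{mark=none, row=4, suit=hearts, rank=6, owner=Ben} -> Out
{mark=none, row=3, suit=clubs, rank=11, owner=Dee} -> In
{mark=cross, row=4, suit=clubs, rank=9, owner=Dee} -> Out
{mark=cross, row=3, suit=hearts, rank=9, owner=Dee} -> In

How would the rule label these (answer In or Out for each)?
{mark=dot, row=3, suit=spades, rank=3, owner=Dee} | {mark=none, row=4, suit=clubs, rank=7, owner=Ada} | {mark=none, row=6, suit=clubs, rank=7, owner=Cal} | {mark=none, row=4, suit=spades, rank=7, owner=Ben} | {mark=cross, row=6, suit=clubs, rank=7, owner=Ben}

In, Out, Out, Out, Out

Rule: row ≤ 3. This holds for each 'In' example and fails for each 'Out' one.
{mark=dot, row=3, suit=spades, rank=3, owner=Dee} — row = 3, hence In. {mark=none, row=4, suit=clubs, rank=7, owner=Ada} — row = 4, hence Out. {mark=none, row=6, suit=clubs, rank=7, owner=Cal} — row = 6, hence Out. {mark=none, row=4, suit=spades, rank=7, owner=Ben} — row = 4, hence Out. {mark=cross, row=6, suit=clubs, rank=7, owner=Ben} — row = 6, hence Out.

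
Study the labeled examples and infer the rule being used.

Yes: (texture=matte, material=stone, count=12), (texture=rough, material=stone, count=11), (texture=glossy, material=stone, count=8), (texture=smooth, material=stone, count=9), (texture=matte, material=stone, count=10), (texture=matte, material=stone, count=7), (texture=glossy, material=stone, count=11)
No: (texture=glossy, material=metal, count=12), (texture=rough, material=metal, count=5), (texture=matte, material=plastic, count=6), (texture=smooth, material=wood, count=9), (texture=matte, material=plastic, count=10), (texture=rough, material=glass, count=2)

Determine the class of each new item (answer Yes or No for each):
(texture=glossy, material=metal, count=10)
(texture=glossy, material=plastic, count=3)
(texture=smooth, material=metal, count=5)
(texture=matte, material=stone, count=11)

No, No, No, Yes

All 'Yes' examples share one property — material is stone — and every 'No' example lacks it.
(texture=glossy, material=metal, count=10) — material is metal, hence No.
(texture=glossy, material=plastic, count=3) — material is plastic, hence No.
(texture=smooth, material=metal, count=5) — material is metal, hence No.
(texture=matte, material=stone, count=11) — material is stone, hence Yes.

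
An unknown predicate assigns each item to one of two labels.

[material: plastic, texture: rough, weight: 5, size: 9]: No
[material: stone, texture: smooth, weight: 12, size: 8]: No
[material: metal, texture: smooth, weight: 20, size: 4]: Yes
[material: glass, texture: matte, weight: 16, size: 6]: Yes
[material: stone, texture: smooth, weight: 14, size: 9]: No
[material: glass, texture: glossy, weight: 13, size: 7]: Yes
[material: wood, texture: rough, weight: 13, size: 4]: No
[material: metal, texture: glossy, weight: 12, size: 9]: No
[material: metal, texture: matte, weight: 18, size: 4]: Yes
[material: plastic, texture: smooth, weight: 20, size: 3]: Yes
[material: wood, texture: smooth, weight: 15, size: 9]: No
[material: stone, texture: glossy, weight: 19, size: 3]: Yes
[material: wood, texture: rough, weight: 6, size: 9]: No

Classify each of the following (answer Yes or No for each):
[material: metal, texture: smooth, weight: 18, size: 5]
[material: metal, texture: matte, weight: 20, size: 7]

The distinguishing property — material is glass OR weight ≥ 16 — holds for all the 'Yes' cases and none of the 'No' cases.
[material: metal, texture: smooth, weight: 18, size: 5] — material is metal, weight = 18, hence Yes.
[material: metal, texture: matte, weight: 20, size: 7] — material is metal, weight = 20, hence Yes.

Yes, Yes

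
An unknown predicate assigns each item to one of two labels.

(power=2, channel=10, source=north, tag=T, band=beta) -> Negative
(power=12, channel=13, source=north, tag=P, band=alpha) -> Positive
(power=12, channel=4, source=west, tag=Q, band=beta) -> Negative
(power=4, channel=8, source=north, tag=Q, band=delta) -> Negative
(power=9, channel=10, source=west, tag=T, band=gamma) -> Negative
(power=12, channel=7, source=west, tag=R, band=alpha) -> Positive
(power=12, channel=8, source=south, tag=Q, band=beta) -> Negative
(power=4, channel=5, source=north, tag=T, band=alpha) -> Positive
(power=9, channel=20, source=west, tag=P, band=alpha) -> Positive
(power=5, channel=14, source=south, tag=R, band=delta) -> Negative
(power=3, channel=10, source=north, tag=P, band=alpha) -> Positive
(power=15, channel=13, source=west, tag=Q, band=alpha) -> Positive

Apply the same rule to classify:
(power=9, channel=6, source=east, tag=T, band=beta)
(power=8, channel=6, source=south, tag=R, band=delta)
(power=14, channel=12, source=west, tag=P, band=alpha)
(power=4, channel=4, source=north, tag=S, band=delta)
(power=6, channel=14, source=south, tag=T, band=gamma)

Comparing the two groups points to one rule — band is alpha.
(power=9, channel=6, source=east, tag=T, band=beta) — band is beta, hence Negative.
(power=8, channel=6, source=south, tag=R, band=delta) — band is delta, hence Negative.
(power=14, channel=12, source=west, tag=P, band=alpha) — band is alpha, hence Positive.
(power=4, channel=4, source=north, tag=S, band=delta) — band is delta, hence Negative.
(power=6, channel=14, source=south, tag=T, band=gamma) — band is gamma, hence Negative.

Negative, Negative, Positive, Negative, Negative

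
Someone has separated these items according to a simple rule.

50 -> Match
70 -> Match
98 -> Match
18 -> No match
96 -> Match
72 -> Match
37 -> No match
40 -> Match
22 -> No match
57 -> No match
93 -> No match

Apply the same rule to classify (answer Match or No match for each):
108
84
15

Match, Match, No match

All 'Match' examples share one property — even AND at least 37 — and every 'No match' example lacks it.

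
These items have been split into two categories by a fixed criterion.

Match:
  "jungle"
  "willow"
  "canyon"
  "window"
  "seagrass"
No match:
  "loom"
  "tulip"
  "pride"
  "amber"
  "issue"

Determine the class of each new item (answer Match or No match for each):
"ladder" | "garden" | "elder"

Match, Match, No match

The simplest hypothesis consistent with all the labels is: length ≥ 6.
"ladder": length 6, satisfies this → Match.
"garden": length 6, satisfies this → Match.
"elder": length 5, fails the rule → No match.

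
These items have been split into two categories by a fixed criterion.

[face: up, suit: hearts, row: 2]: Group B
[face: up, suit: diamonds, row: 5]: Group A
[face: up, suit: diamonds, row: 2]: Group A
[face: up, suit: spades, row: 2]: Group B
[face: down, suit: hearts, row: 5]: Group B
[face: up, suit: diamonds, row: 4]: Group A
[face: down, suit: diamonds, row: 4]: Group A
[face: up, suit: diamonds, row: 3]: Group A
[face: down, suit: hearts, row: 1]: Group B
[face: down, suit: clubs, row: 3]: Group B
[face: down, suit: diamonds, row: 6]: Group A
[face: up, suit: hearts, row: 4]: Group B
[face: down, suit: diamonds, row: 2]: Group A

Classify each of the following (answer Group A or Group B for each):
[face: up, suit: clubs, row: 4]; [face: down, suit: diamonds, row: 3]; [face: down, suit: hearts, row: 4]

Group B, Group A, Group B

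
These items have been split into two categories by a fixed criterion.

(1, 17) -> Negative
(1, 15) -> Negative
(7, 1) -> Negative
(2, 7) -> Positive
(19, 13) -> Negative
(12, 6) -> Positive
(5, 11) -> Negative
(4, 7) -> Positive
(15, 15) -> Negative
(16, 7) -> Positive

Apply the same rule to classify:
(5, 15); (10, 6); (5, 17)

Negative, Positive, Negative

'Positive' ⟺ first is even.
(5, 15) → first 5 → Negative. (10, 6) → first 10 → Positive. (5, 17) → first 5 → Negative.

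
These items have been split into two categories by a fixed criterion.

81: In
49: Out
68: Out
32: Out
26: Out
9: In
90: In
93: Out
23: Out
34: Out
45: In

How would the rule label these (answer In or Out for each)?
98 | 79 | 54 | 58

Checking candidate rules against both groups, what survives is: multiple of 9.
98 — 98 = 9·10 + 8, hence Out.
79 — 79 = 9·8 + 7, hence Out.
54 — 54 = 9·6, hence In.
58 — 58 = 9·6 + 4, hence Out.

Out, Out, In, Out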